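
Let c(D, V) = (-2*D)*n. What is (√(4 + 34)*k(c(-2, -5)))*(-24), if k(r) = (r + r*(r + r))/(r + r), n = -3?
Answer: 276*√38 ≈ 1701.4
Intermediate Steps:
c(D, V) = 6*D (c(D, V) = -2*D*(-3) = 6*D)
k(r) = (r + 2*r²)/(2*r) (k(r) = (r + r*(2*r))/((2*r)) = (r + 2*r²)*(1/(2*r)) = (r + 2*r²)/(2*r))
(√(4 + 34)*k(c(-2, -5)))*(-24) = (√(4 + 34)*(½ + 6*(-2)))*(-24) = (√38*(½ - 12))*(-24) = (√38*(-23/2))*(-24) = -23*√38/2*(-24) = 276*√38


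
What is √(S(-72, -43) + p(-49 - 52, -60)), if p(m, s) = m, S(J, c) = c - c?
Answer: I*√101 ≈ 10.05*I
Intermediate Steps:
S(J, c) = 0
√(S(-72, -43) + p(-49 - 52, -60)) = √(0 + (-49 - 52)) = √(0 - 101) = √(-101) = I*√101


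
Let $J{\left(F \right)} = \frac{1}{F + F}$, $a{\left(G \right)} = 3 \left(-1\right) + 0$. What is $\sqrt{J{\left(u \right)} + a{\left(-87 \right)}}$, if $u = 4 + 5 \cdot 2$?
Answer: $\frac{i \sqrt{581}}{14} \approx 1.7217 i$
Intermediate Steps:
$a{\left(G \right)} = -3$ ($a{\left(G \right)} = -3 + 0 = -3$)
$u = 14$ ($u = 4 + 10 = 14$)
$J{\left(F \right)} = \frac{1}{2 F}$
$\sqrt{J{\left(u \right)} + a{\left(-87 \right)}} = \sqrt{\frac{1}{2 \cdot 14} - 3} = \sqrt{\frac{1}{2} \cdot \frac{1}{14} - 3} = \sqrt{\frac{1}{28} - 3} = \sqrt{- \frac{83}{28}} = \frac{i \sqrt{581}}{14}$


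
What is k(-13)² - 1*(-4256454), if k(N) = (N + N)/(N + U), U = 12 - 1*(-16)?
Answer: 957702826/225 ≈ 4.2565e+6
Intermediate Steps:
U = 28 (U = 12 + 16 = 28)
k(N) = 2*N/(28 + N) (k(N) = (N + N)/(N + 28) = (2*N)/(28 + N) = 2*N/(28 + N))
k(-13)² - 1*(-4256454) = (2*(-13)/(28 - 13))² - 1*(-4256454) = (2*(-13)/15)² + 4256454 = (2*(-13)*(1/15))² + 4256454 = (-26/15)² + 4256454 = 676/225 + 4256454 = 957702826/225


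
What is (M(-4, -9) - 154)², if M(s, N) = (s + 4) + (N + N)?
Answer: 29584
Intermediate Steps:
M(s, N) = 4 + s + 2*N (M(s, N) = (4 + s) + 2*N = 4 + s + 2*N)
(M(-4, -9) - 154)² = ((4 - 4 + 2*(-9)) - 154)² = ((4 - 4 - 18) - 154)² = (-18 - 154)² = (-172)² = 29584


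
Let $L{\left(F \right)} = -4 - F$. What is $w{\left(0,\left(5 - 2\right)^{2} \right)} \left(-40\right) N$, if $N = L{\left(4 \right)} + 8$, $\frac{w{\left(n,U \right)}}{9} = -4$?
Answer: $0$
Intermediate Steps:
$w{\left(n,U \right)} = -36$ ($w{\left(n,U \right)} = 9 \left(-4\right) = -36$)
$N = 0$ ($N = \left(-4 - 4\right) + 8 = -8 + 8 = 0$)
$w{\left(0,\left(5 - 2\right)^{2} \right)} \left(-40\right) N = \left(-36\right) \left(-40\right) 0 = 1440 \cdot 0 = 0$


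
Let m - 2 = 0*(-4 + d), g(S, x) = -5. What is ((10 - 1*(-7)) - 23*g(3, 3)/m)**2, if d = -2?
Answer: 22201/4 ≈ 5550.3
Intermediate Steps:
m = 2 (m = 2 + 0*(-4 - 2) = 2 + 0*(-6) = 2 + 0 = 2)
((10 - 1*(-7)) - 23*g(3, 3)/m)**2 = ((10 - 1*(-7)) - (-115)/2)**2 = ((10 + 7) - (-115)/2)**2 = (17 - 23*(-5/2))**2 = (17 + 115/2)**2 = (149/2)**2 = 22201/4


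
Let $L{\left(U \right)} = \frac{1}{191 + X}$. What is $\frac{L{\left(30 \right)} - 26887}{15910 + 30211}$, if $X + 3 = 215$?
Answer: $- \frac{637380}{1093339} \approx -0.58297$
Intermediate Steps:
$X = 212$ ($X = -3 + 215 = 212$)
$L{\left(U \right)} = \frac{1}{403}$ ($L{\left(U \right)} = \frac{1}{191 + 212} = \frac{1}{403}$)
$\frac{L{\left(30 \right)} - 26887}{15910 + 30211} = \frac{\frac{1}{403} - 26887}{15910 + 30211} = - \frac{10835460}{403 \cdot 46121} = \left(- \frac{10835460}{403}\right) \frac{1}{46121} = - \frac{637380}{1093339}$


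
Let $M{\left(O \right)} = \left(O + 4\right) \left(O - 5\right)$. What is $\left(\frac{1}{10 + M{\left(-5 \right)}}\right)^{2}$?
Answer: $\frac{1}{400} \approx 0.0025$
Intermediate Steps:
$M{\left(O \right)} = \left(-5 + O\right) \left(4 + O\right)$ ($M{\left(O \right)} = \left(4 + O\right) \left(-5 + O\right) = \left(-5 + O\right) \left(4 + O\right)$)
$\left(\frac{1}{10 + M{\left(-5 \right)}}\right)^{2} = \left(\frac{1}{10 - \left(15 - 25\right)}\right)^{2} = \left(\frac{1}{10 + \left(-20 + 25 + 5\right)}\right)^{2} = \left(\frac{1}{10 + 10}\right)^{2} = \left(\frac{1}{20}\right)^{2} = \frac{1}{400}$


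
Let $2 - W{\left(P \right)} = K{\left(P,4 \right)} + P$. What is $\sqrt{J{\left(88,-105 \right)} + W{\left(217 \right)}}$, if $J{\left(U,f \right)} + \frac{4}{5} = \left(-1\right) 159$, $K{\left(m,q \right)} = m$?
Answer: $\frac{i \sqrt{14795}}{5} \approx 24.327 i$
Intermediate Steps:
$J{\left(U,f \right)} = - \frac{799}{5}$ ($J{\left(U,f \right)} = - \frac{4}{5} - 159 = - \frac{799}{5}$)
$W{\left(P \right)} = 2 - 2 P$ ($W{\left(P \right)} = 2 - \left(P + P\right) = 2 - 2 P$)
$\sqrt{J{\left(88,-105 \right)} + W{\left(217 \right)}} = \sqrt{- \frac{799}{5} + \left(2 - 434\right)} = \sqrt{- \frac{799}{5} - 432} = \sqrt{- \frac{2959}{5}} = \frac{i \sqrt{14795}}{5}$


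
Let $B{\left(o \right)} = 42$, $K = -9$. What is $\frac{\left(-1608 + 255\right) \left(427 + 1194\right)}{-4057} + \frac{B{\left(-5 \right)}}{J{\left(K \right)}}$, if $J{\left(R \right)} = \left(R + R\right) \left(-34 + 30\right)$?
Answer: $\frac{26346955}{48684} \approx 541.18$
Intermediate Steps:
$J{\left(R \right)} = - 8 R$ ($J{\left(R \right)} = 2 R \left(-4\right) = - 8 R$)
$\frac{\left(-1608 + 255\right) \left(427 + 1194\right)}{-4057} + \frac{B{\left(-5 \right)}}{J{\left(K \right)}} = \frac{\left(-1608 + 255\right) \left(427 + 1194\right)}{-4057} + \frac{42}{\left(-8\right) \left(-9\right)} = \left(-1353\right) 1621 \left(- \frac{1}{4057}\right) + \frac{42}{72} = \left(-2193213\right) \left(- \frac{1}{4057}\right) + 42 \cdot \frac{1}{72} = \frac{2193213}{4057} + \frac{7}{12} = \frac{26346955}{48684}$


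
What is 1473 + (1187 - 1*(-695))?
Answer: 3355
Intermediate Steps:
1473 + (1187 - 1*(-695)) = 1473 + (1187 + 695) = 1473 + 1882 = 3355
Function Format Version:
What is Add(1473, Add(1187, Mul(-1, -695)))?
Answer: 3355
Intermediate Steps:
Add(1473, Add(1187, Mul(-1, -695))) = Add(1473, Add(1187, 695)) = Add(1473, 1882) = 3355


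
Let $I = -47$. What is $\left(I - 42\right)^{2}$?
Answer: $7921$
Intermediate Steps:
$\left(I - 42\right)^{2} = \left(-47 - 42\right)^{2} = \left(-89\right)^{2} = 7921$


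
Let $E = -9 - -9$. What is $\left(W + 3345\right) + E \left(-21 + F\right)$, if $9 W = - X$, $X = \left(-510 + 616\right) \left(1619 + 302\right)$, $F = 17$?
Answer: $- \frac{173521}{9} \approx -19280.0$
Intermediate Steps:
$E = 0$ ($E = -9 + 9 = 0$)
$X = 203626$ ($X = 106 \cdot 1921 = 203626$)
$W = - \frac{203626}{9}$ ($W = \frac{\left(-1\right) 203626}{9} = \frac{1}{9} \left(-203626\right) = - \frac{203626}{9} \approx -22625.0$)
$\left(W + 3345\right) + E \left(-21 + F\right) = \left(- \frac{203626}{9} + 3345\right) + 0 \left(-21 + 17\right) = - \frac{173521}{9} + 0 \left(-4\right) = - \frac{173521}{9} + 0 = - \frac{173521}{9}$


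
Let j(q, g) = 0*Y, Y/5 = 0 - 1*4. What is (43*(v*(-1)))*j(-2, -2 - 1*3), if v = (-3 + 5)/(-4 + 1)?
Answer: 0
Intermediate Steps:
v = -2/3 (v = 2/(-3) = 2*(-1/3) = -2/3 ≈ -0.66667)
Y = -20 (Y = 5*(0 - 1*4) = 5*(0 - 4) = 5*(-4) = -20)
j(q, g) = 0 (j(q, g) = 0*(-20) = 0)
(43*(v*(-1)))*j(-2, -2 - 1*3) = (43*(-2/3*(-1)))*0 = (43*(2/3))*0 = (86/3)*0 = 0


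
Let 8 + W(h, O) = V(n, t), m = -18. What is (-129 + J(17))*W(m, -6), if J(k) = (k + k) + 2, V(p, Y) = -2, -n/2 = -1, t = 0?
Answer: 930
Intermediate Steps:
n = 2 (n = -2*(-1) = 2)
J(k) = 2 + 2*k (J(k) = 2*k + 2 = 2 + 2*k)
W(h, O) = -10 (W(h, O) = -8 - 2 = -10)
(-129 + J(17))*W(m, -6) = (-129 + (2 + 2*17))*(-10) = (-129 + (2 + 34))*(-10) = (-129 + 36)*(-10) = -93*(-10) = 930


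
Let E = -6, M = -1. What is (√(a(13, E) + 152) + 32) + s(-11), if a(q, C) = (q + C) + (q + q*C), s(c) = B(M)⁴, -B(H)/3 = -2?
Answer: 1328 + √94 ≈ 1337.7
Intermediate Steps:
B(H) = 6 (B(H) = -3*(-2) = 6)
s(c) = 1296 (s(c) = 6⁴ = 1296)
a(q, C) = C + 2*q + C*q (a(q, C) = (C + q) + (q + C*q) = C + 2*q + C*q)
(√(a(13, E) + 152) + 32) + s(-11) = (√((-6 + 2*13 - 6*13) + 152) + 32) + 1296 = (√((-6 + 26 - 78) + 152) + 32) + 1296 = (√(-58 + 152) + 32) + 1296 = (√94 + 32) + 1296 = (32 + √94) + 1296 = 1328 + √94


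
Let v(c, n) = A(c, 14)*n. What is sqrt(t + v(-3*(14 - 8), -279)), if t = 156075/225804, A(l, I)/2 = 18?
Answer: I*sqrt(14224518595639)/37634 ≈ 100.22*I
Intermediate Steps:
A(l, I) = 36 (A(l, I) = 2*18 = 36)
v(c, n) = 36*n
t = 52025/75268 (t = 156075*(1/225804) = 52025/75268 ≈ 0.69120)
sqrt(t + v(-3*(14 - 8), -279)) = sqrt(52025/75268 + 36*(-279)) = sqrt(52025/75268 - 10044) = sqrt(-755939767/75268) = I*sqrt(14224518595639)/37634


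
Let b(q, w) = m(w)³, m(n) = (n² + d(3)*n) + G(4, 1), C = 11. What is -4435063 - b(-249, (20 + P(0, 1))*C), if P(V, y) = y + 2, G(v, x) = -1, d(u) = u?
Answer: -271682303140726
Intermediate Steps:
P(V, y) = 2 + y
m(n) = -1 + n² + 3*n (m(n) = (n² + 3*n) - 1 = -1 + n² + 3*n)
b(q, w) = (-1 + w² + 3*w)³
-4435063 - b(-249, (20 + P(0, 1))*C) = -4435063 - (-1 + ((20 + (2 + 1))*11)² + 3*((20 + (2 + 1))*11))³ = -4435063 - (-1 + ((20 + 3)*11)² + 3*((20 + 3)*11))³ = -4435063 - (-1 + (23*11)² + 3*(23*11))³ = -4435063 - (-1 + 253² + 3*253)³ = -4435063 - (-1 + 64009 + 759)³ = -4435063 - 1*64767³ = -4435063 - 1*271682298705663 = -4435063 - 271682298705663 = -271682303140726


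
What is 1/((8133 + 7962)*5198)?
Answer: 1/83661810 ≈ 1.1953e-8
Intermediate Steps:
1/((8133 + 7962)*5198) = (1/5198)/16095 = (1/16095)*(1/5198) = 1/83661810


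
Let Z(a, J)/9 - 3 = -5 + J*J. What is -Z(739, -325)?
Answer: -950607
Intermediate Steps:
Z(a, J) = -18 + 9*J² (Z(a, J) = 27 + 9*(-5 + J*J) = 27 + 9*(-5 + J²) = 27 + (-45 + 9*J²) = -18 + 9*J²)
-Z(739, -325) = -(-18 + 9*(-325)²) = -(-18 + 9*105625) = -(-18 + 950625) = -1*950607 = -950607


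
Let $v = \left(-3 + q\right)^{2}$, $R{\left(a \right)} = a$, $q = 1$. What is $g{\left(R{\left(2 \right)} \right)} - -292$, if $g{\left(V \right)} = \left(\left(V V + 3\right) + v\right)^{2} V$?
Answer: $534$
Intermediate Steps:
$v = 4$ ($v = \left(-3 + 1\right)^{2} = \left(-2\right)^{2} = 4$)
$g{\left(V \right)} = V \left(7 + V^{2}\right)^{2}$ ($g{\left(V \right)} = \left(\left(V V + 3\right) + 4\right)^{2} V = \left(\left(V^{2} + 3\right) + 4\right)^{2} V = \left(\left(3 + V^{2}\right) + 4\right)^{2} V = \left(7 + V^{2}\right)^{2} V = V \left(7 + V^{2}\right)^{2}$)
$g{\left(R{\left(2 \right)} \right)} - -292 = 2 \left(7 + 2^{2}\right)^{2} - -292 = 2 \left(7 + 4\right)^{2} + 292 = 2 \cdot 11^{2} + 292 = 2 \cdot 121 + 292 = 242 + 292 = 534$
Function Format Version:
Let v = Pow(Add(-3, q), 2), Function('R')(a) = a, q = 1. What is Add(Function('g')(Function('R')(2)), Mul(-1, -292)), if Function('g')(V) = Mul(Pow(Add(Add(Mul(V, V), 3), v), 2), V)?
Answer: 534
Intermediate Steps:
v = 4 (v = Pow(Add(-3, 1), 2) = Pow(-2, 2) = 4)
Function('g')(V) = Mul(V, Pow(Add(7, Pow(V, 2)), 2)) (Function('g')(V) = Mul(Pow(Add(Add(Mul(V, V), 3), 4), 2), V) = Mul(Pow(Add(Add(Pow(V, 2), 3), 4), 2), V) = Mul(Pow(Add(Add(3, Pow(V, 2)), 4), 2), V) = Mul(Pow(Add(7, Pow(V, 2)), 2), V) = Mul(V, Pow(Add(7, Pow(V, 2)), 2)))
Add(Function('g')(Function('R')(2)), Mul(-1, -292)) = Add(Mul(2, Pow(Add(7, Pow(2, 2)), 2)), Mul(-1, -292)) = Add(Mul(2, Pow(Add(7, 4), 2)), 292) = Add(Mul(2, Pow(11, 2)), 292) = Add(Mul(2, 121), 292) = Add(242, 292) = 534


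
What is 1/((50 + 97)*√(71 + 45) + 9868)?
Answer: 2467/23717695 - 147*√29/47435390 ≈ 8.7327e-5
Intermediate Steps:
1/((50 + 97)*√(71 + 45) + 9868) = 1/(147*√116 + 9868) = 1/(147*(2*√29) + 9868) = 1/(294*√29 + 9868) = 1/(9868 + 294*√29)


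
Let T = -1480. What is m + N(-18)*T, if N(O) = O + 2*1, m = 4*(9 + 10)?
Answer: 23756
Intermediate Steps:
m = 76 (m = 4*19 = 76)
N(O) = 2 + O (N(O) = O + 2 = 2 + O)
m + N(-18)*T = 76 + (2 - 18)*(-1480) = 76 - 16*(-1480) = 76 + 23680 = 23756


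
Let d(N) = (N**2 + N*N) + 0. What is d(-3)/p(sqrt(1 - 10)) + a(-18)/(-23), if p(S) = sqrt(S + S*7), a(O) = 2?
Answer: -2/23 - 3*sqrt(6)*I**(3/2)/2 ≈ 2.5111 - 2.5981*I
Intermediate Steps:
d(N) = 2*N**2 (d(N) = (N**2 + N**2) + 0 = 2*N**2 + 0 = 2*N**2)
p(S) = 2*sqrt(2)*sqrt(S) (p(S) = sqrt(S + 7*S) = sqrt(8*S) = 2*sqrt(2)*sqrt(S))
d(-3)/p(sqrt(1 - 10)) + a(-18)/(-23) = (2*(-3)**2)/((2*sqrt(2)*sqrt(sqrt(1 - 10)))) + 2/(-23) = (2*9)/((2*sqrt(2)*sqrt(sqrt(-9)))) + 2*(-1/23) = 18/((2*sqrt(2)*sqrt(3*I))) - 2/23 = 18/((2*sqrt(2)*(sqrt(3)*sqrt(I)))) - 2/23 = 18/((2*sqrt(6)*sqrt(I))) - 2/23 = 18*(-sqrt(6)*I**(3/2)/12) - 2/23 = -3*sqrt(6)*I**(3/2)/2 - 2/23 = -2/23 - 3*sqrt(6)*I**(3/2)/2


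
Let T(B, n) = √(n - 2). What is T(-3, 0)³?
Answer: -2*I*√2 ≈ -2.8284*I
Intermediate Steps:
T(B, n) = √(-2 + n)
T(-3, 0)³ = (√(-2 + 0))³ = (√(-2))³ = (I*√2)³ = -2*I*√2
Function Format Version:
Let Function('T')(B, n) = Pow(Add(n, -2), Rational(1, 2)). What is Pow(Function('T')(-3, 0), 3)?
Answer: Mul(-2, I, Pow(2, Rational(1, 2))) ≈ Mul(-2.8284, I)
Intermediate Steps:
Function('T')(B, n) = Pow(Add(-2, n), Rational(1, 2))
Pow(Function('T')(-3, 0), 3) = Pow(Pow(Add(-2, 0), Rational(1, 2)), 3) = Pow(Pow(-2, Rational(1, 2)), 3) = Pow(Mul(I, Pow(2, Rational(1, 2))), 3) = Mul(-2, I, Pow(2, Rational(1, 2)))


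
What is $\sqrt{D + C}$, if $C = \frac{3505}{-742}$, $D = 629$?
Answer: $\frac{\sqrt{343704046}}{742} \approx 24.986$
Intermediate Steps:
$C = - \frac{3505}{742}$ ($C = 3505 \left(- \frac{1}{742}\right) = - \frac{3505}{742} \approx -4.7237$)
$\sqrt{D + C} = \sqrt{629 - \frac{3505}{742}} = \sqrt{\frac{463213}{742}} = \frac{\sqrt{343704046}}{742}$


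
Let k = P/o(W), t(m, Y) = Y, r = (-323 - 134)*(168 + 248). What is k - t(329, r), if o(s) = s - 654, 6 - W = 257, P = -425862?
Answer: 172477222/905 ≈ 1.9058e+5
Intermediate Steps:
r = -190112 (r = -457*416 = -190112)
W = -251 (W = 6 - 1*257 = 6 - 257 = -251)
o(s) = -654 + s
k = 425862/905 (k = -425862/(-654 - 251) = -425862/(-905) = -425862*(-1/905) = 425862/905 ≈ 470.57)
k - t(329, r) = 425862/905 - 1*(-190112) = 425862/905 + 190112 = 172477222/905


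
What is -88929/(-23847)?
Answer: 29643/7949 ≈ 3.7291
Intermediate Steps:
-88929/(-23847) = -88929*(-1)/23847 = -1*(-29643/7949) = 29643/7949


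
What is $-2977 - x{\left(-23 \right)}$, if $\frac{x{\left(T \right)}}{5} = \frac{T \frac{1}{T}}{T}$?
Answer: $- \frac{68466}{23} \approx -2976.8$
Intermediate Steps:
$x{\left(T \right)} = \frac{5}{T}$ ($x{\left(T \right)} = 5 \frac{T \frac{1}{T}}{T} = 5 \cdot 1 \frac{1}{T} = \frac{5}{T}$)
$-2977 - x{\left(-23 \right)} = -2977 - \frac{5}{-23} = -2977 - 5 \left(- \frac{1}{23}\right) = -2977 - - \frac{5}{23} = -2977 + \frac{5}{23} = - \frac{68466}{23}$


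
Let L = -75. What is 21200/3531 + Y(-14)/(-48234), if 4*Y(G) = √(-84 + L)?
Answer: 21200/3531 - I*√159/192936 ≈ 6.004 - 6.5356e-5*I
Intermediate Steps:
Y(G) = I*√159/4 (Y(G) = √(-84 - 75)/4 = √(-159)/4 = (I*√159)/4 = I*√159/4)
21200/3531 + Y(-14)/(-48234) = 21200/3531 + (I*√159/4)/(-48234) = 21200*(1/3531) + (I*√159/4)*(-1/48234) = 21200/3531 - I*√159/192936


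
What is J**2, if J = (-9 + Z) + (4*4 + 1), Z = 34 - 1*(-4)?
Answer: 2116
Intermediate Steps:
Z = 38 (Z = 34 + 4 = 38)
J = 46 (J = (-9 + 38) + (4*4 + 1) = 29 + (16 + 1) = 29 + 17 = 46)
J**2 = 46**2 = 2116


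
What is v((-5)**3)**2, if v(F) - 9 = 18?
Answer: 729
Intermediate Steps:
v(F) = 27 (v(F) = 9 + 18 = 27)
v((-5)**3)**2 = 27**2 = 729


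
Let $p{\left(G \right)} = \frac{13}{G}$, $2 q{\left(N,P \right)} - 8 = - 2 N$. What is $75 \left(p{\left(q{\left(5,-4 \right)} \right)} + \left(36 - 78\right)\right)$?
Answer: $-4125$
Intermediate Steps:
$q{\left(N,P \right)} = 4 - N$ ($q{\left(N,P \right)} = 4 + \frac{\left(-2\right) N}{2} = 4 - N$)
$75 \left(p{\left(q{\left(5,-4 \right)} \right)} + \left(36 - 78\right)\right) = 75 \left(\frac{13}{4 - 5} + \left(36 - 78\right)\right) = 75 \left(\frac{13}{-1} - 42\right) = 75 \left(13 \left(-1\right) - 42\right) = 75 \left(-13 - 42\right) = 75 \left(-55\right) = -4125$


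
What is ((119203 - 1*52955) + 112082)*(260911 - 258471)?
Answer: 435125200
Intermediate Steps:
((119203 - 1*52955) + 112082)*(260911 - 258471) = ((119203 - 52955) + 112082)*2440 = (66248 + 112082)*2440 = 178330*2440 = 435125200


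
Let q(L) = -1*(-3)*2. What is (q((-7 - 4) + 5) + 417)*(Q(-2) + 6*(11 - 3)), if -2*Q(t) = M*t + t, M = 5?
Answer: 22842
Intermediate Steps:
Q(t) = -3*t (Q(t) = -(5*t + t)/2 = -3*t)
q(L) = 6 (q(L) = 3*2 = 6)
(q((-7 - 4) + 5) + 417)*(Q(-2) + 6*(11 - 3)) = (6 + 417)*(-3*(-2) + 6*(11 - 3)) = 423*(6 + 6*8) = 423*(6 + 48) = 423*54 = 22842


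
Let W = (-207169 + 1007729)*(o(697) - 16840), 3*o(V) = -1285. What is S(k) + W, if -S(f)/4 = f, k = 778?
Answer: -41473020136/3 ≈ -1.3824e+10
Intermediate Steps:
o(V) = -1285/3 (o(V) = (⅓)*(-1285) = -1285/3)
S(f) = -4*f
W = -41473010800/3 (W = (-207169 + 1007729)*(-1285/3 - 16840) = 800560*(-51805/3) = -41473010800/3 ≈ -1.3824e+10)
S(k) + W = -4*778 - 41473010800/3 = -3112 - 41473010800/3 = -41473020136/3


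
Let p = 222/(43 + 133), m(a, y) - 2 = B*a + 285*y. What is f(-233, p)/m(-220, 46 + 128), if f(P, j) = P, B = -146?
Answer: -233/81712 ≈ -0.0028515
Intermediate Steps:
m(a, y) = 2 - 146*a + 285*y (m(a, y) = 2 + (-146*a + 285*y) = 2 - 146*a + 285*y)
p = 111/88 (p = 222/176 = 222*(1/176) = 111/88 ≈ 1.2614)
f(-233, p)/m(-220, 46 + 128) = -233/(2 - 146*(-220) + 285*(46 + 128)) = -233/(2 + 32120 + 285*174) = -233/(2 + 32120 + 49590) = -233/81712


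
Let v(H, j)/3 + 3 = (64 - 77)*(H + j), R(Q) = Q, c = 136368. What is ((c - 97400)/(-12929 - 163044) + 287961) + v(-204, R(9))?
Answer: 52010012993/175973 ≈ 2.9556e+5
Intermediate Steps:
v(H, j) = -9 - 39*H - 39*j (v(H, j) = -9 + 3*((64 - 77)*(H + j)) = -9 + 3*(-13*(H + j)) = -9 + 3*(-13*H - 13*j) = -9 + (-39*H - 39*j) = -9 - 39*H - 39*j)
((c - 97400)/(-12929 - 163044) + 287961) + v(-204, R(9)) = ((136368 - 97400)/(-12929 - 163044) + 287961) + (-9 - 39*(-204) - 39*9) = (38968/(-175973) + 287961) + (-9 + 7956 - 351) = (38968*(-1/175973) + 287961) + 7596 = (-38968/175973 + 287961) + 7596 = 50673322085/175973 + 7596 = 52010012993/175973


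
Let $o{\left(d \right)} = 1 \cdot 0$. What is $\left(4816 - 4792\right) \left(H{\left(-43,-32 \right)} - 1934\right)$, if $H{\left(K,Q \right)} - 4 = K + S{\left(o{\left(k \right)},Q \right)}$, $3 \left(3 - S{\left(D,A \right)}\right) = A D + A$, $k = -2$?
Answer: $-47024$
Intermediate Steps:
$o{\left(d \right)} = 0$
$S{\left(D,A \right)} = 3 - \frac{A}{3} - \frac{A D}{3}$ ($S{\left(D,A \right)} = 3 - \frac{A D + A}{3} = 3 - \frac{A + A D}{3} = 3 - \left(\frac{A}{3} + \frac{A D}{3}\right) = 3 - \frac{A}{3} - \frac{A D}{3}$)
$H{\left(K,Q \right)} = 7 + K - \frac{Q}{3}$ ($H{\left(K,Q \right)} = 4 - \left(-3 - K + \frac{Q}{3} + \frac{1}{3} Q 0\right) = 4 + \left(K + \left(3 - \frac{Q}{3} + 0\right)\right) = 4 - \left(-3 - K + \frac{Q}{3}\right) = 4 + \left(3 + K - \frac{Q}{3}\right) = 7 + K - \frac{Q}{3}$)
$\left(4816 - 4792\right) \left(H{\left(-43,-32 \right)} - 1934\right) = \left(4816 - 4792\right) \left(\left(7 - 43 - - \frac{32}{3}\right) - 1934\right) = 24 \left(\left(7 - 43 + \frac{32}{3}\right) - 1934\right) = 24 \left(- \frac{76}{3} - 1934\right) = 24 \left(- \frac{5878}{3}\right) = -47024$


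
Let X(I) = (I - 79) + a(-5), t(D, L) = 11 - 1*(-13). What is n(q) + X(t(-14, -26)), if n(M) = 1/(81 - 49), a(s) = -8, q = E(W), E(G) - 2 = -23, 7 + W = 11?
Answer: -2015/32 ≈ -62.969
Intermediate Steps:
W = 4 (W = -7 + 11 = 4)
E(G) = -21 (E(G) = 2 - 23 = -21)
t(D, L) = 24 (t(D, L) = 11 + 13 = 24)
q = -21
X(I) = -87 + I (X(I) = (I - 79) - 8 = (-79 + I) - 8 = -87 + I)
n(M) = 1/32
n(q) + X(t(-14, -26)) = 1/32 + (-87 + 24) = 1/32 - 63 = -2015/32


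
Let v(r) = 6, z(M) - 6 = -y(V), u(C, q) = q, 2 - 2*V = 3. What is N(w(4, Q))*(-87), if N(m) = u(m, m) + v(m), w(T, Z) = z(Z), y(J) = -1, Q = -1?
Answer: -1131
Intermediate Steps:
V = -½ (V = 1 - ½*3 = 1 - 3/2 = -½ ≈ -0.50000)
z(M) = 7 (z(M) = 6 - 1*(-1) = 6 + 1 = 7)
w(T, Z) = 7
N(m) = 6 + m (N(m) = m + 6 = 6 + m)
N(w(4, Q))*(-87) = (6 + 7)*(-87) = 13*(-87) = -1131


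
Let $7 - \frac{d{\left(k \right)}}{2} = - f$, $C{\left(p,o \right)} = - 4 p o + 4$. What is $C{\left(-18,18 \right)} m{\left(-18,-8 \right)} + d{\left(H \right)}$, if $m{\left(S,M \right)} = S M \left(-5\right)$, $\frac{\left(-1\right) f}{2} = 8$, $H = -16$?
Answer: $-936018$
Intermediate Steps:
$f = -16$ ($f = \left(-2\right) 8 = -16$)
$m{\left(S,M \right)} = - 5 M S$ ($m{\left(S,M \right)} = M S \left(-5\right) = - 5 M S$)
$C{\left(p,o \right)} = 4 - 4 o p$ ($C{\left(p,o \right)} = - 4 o p + 4 = 4 - 4 o p$)
$d{\left(k \right)} = -18$ ($d{\left(k \right)} = 14 - 2 \left(\left(-1\right) \left(-16\right)\right) = 14 - 32 = -18$)
$C{\left(-18,18 \right)} m{\left(-18,-8 \right)} + d{\left(H \right)} = \left(4 - 72 \left(-18\right)\right) \left(\left(-5\right) \left(-8\right) \left(-18\right)\right) - 18 = \left(4 + 1296\right) \left(-720\right) - 18 = 1300 \left(-720\right) - 18 = -936000 - 18 = -936018$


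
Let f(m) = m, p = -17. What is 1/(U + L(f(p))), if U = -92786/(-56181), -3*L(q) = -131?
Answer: 56181/2546023 ≈ 0.022066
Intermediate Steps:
L(q) = 131/3 (L(q) = -⅓*(-131) = 131/3)
U = 92786/56181 (U = -92786*(-1/56181) = 92786/56181 ≈ 1.6516)
1/(U + L(f(p))) = 1/(92786/56181 + 131/3) = 1/(2546023/56181) = 56181/2546023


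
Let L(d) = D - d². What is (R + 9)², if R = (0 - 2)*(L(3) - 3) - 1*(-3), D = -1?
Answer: 1444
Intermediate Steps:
L(d) = -1 - d²
R = 29 (R = (0 - 2)*((-1 - 1*3²) - 3) - 1*(-3) = -2*((-1 - 1*9) - 3) + 3 = -2*((-1 - 9) - 3) + 3 = -2*(-10 - 3) + 3 = -2*(-13) + 3 = 26 + 3 = 29)
(R + 9)² = (29 + 9)² = 38² = 1444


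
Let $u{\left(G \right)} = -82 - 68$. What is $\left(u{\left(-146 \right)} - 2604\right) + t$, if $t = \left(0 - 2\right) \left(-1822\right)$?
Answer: $890$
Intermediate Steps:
$u{\left(G \right)} = -150$
$t = 3644$ ($t = \left(-2\right) \left(-1822\right) = 3644$)
$\left(u{\left(-146 \right)} - 2604\right) + t = \left(-150 - 2604\right) + 3644 = -2754 + 3644 = 890$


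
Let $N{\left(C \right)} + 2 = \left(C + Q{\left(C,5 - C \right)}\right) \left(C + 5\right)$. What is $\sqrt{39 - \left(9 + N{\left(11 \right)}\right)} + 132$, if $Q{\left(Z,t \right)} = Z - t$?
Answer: $132 + 4 i \sqrt{26} \approx 132.0 + 20.396 i$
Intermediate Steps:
$N{\left(C \right)} = -2 + \left(-5 + 3 C\right) \left(5 + C\right)$ ($N{\left(C \right)} = -2 + \left(C + \left(C - \left(5 - C\right)\right)\right) \left(C + 5\right) = -2 + \left(C + \left(C + \left(-5 + C\right)\right)\right) \left(5 + C\right) = -2 + \left(C + \left(-5 + 2 C\right)\right) \left(5 + C\right) = -2 + \left(-5 + 3 C\right) \left(5 + C\right)$)
$\sqrt{39 - \left(9 + N{\left(11 \right)}\right)} + 132 = \sqrt{39 - \left(-18 + 110 + 363\right)} + 132 = \sqrt{39 - \left(92 + 363\right)} + 132 = \sqrt{39 - 455} + 132 = \sqrt{-416} + 132 = 4 i \sqrt{26} + 132 = 132 + 4 i \sqrt{26}$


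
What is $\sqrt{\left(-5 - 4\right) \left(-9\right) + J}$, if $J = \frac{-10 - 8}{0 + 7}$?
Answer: $\frac{3 \sqrt{427}}{7} \approx 8.856$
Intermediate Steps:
$J = - \frac{18}{7} \approx -2.5714$
$\sqrt{\left(-5 - 4\right) \left(-9\right) + J} = \sqrt{\left(-5 - 4\right) \left(-9\right) - \frac{18}{7}} = \sqrt{\left(-9\right) \left(-9\right) - \frac{18}{7}} = \sqrt{81 - \frac{18}{7}} = \sqrt{\frac{549}{7}} = \frac{3 \sqrt{427}}{7}$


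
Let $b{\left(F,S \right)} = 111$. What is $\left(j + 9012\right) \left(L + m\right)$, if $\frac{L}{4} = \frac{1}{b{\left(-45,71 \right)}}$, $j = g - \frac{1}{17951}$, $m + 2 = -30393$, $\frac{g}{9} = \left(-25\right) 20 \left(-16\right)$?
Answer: $- \frac{4906396165534651}{1992561} \approx -2.4624 \cdot 10^{9}$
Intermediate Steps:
$g = 72000$ ($g = 9 \left(-25\right) 20 \left(-16\right) = 9 \left(\left(-500\right) \left(-16\right)\right) = 9 \cdot 8000 = 72000$)
$m = -30395$ ($m = -2 - 30393 = -30395$)
$j = \frac{1292471999}{17951}$ ($j = 72000 - \frac{1}{17951} = \frac{1292471999}{17951} \approx 72000.0$)
$L = \frac{4}{111} \approx 0.036036$
$\left(j + 9012\right) \left(L + m\right) = \left(\frac{1292471999}{17951} + 9012\right) \left(\frac{4}{111} - 30395\right) = \frac{1454246411}{17951} \left(- \frac{3373841}{111}\right) = - \frac{4906396165534651}{1992561}$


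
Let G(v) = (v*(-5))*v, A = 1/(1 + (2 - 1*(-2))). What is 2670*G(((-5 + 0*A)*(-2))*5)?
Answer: -33375000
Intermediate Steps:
A = 1/5 (A = 1/(1 + (2 + 2)) = 1/(1 + 4) = 1/5 ≈ 0.20000)
G(v) = -5*v**2 (G(v) = (-5*v)*v = -5*v**2)
2670*G(((-5 + 0*A)*(-2))*5) = 2670*(-5*100*(-5 + 0*(1/5))**2) = 2670*(-5*100*(-5 + 0)**2) = 2670*(-5*(-5*(-2)*5)**2) = 2670*(-5*(10*5)**2) = 2670*(-5*50**2) = 2670*(-5*2500) = 2670*(-12500) = -33375000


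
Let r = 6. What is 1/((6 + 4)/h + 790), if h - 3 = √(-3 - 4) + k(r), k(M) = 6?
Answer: 6961/5506310 + I*√7/5506310 ≈ 0.0012642 + 4.8049e-7*I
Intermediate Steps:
h = 9 + I*√7 (h = 3 + (√(-3 - 4) + 6) = 3 + (√(-7) + 6) = 3 + (I*√7 + 6) = 3 + (6 + I*√7) = 9 + I*√7 ≈ 9.0 + 2.6458*I)
1/((6 + 4)/h + 790) = 1/((6 + 4)/(9 + I*√7) + 790) = 1/(10/(9 + I*√7) + 790) = 1/(790 + 10/(9 + I*√7))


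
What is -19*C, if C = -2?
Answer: 38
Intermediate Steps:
-19*C = -19*(-2) = -1*(-38) = 38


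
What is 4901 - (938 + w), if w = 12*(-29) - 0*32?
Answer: 4311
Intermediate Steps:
w = -348 (w = -348 - 1*0 = -348 + 0 = -348)
4901 - (938 + w) = 4901 - (938 - 348) = 4901 - 1*590 = 4901 - 590 = 4311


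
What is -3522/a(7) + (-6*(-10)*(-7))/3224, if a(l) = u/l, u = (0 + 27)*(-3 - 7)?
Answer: 3307129/36270 ≈ 91.181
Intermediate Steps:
u = -270 (u = 27*(-10) = -270)
a(l) = -270/l
-3522/a(7) + (-6*(-10)*(-7))/3224 = -3522/((-270/7)) + (-6*(-10)*(-7))/3224 = -3522/((-270*1/7)) + (60*(-7))*(1/3224) = -3522/(-270/7) - 420*1/3224 = -3522*(-7/270) - 105/806 = 4109/45 - 105/806 = 3307129/36270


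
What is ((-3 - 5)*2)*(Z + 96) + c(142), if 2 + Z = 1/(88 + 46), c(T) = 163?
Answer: -89855/67 ≈ -1341.1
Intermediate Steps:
Z = -267/134 (Z = -2 + 1/(88 + 46) = -2 + 1/134 = -267/134 ≈ -1.9925)
((-3 - 5)*2)*(Z + 96) + c(142) = ((-3 - 5)*2)*(-267/134 + 96) + 163 = -8*2*(12597/134) + 163 = -16*12597/134 + 163 = -100776/67 + 163 = -89855/67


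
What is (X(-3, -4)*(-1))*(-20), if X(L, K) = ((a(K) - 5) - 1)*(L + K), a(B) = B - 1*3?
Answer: 1820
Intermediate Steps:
a(B) = -3 + B (a(B) = B - 3 = -3 + B)
X(L, K) = (-9 + K)*(K + L) (X(L, K) = (((-3 + K) - 5) - 1)*(L + K) = ((-8 + K) - 1)*(K + L) = (-9 + K)*(K + L))
(X(-3, -4)*(-1))*(-20) = (((-4)² - 9*(-4) - 9*(-3) - 4*(-3))*(-1))*(-20) = ((16 + 36 + 27 + 12)*(-1))*(-20) = (91*(-1))*(-20) = -91*(-20) = 1820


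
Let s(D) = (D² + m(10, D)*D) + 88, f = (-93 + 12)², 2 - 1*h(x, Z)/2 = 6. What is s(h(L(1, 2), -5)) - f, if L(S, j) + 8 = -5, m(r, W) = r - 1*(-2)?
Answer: -6505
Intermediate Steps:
m(r, W) = 2 + r (m(r, W) = r + 2 = 2 + r)
L(S, j) = -13 (L(S, j) = -8 - 5 = -13)
h(x, Z) = -8 (h(x, Z) = 4 - 2*6 = 4 - 12 = -8)
f = 6561 (f = (-81)² = 6561)
s(D) = 88 + D² + 12*D (s(D) = (D² + (2 + 10)*D) + 88 = (D² + 12*D) + 88 = 88 + D² + 12*D)
s(h(L(1, 2), -5)) - f = (88 + (-8)² + 12*(-8)) - 1*6561 = (88 + 64 - 96) - 6561 = 56 - 6561 = -6505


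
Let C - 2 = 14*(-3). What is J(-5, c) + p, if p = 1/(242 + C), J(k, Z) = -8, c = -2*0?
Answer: -1615/202 ≈ -7.9950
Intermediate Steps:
c = 0
C = -40 (C = 2 + 14*(-3) = 2 - 42 = -40)
p = 1/202 (p = 1/(242 - 40) = 1/202 ≈ 0.0049505)
J(-5, c) + p = -8 + 1/202 = -1615/202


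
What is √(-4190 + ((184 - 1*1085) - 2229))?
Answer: 2*I*√1830 ≈ 85.557*I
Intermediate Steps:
√(-4190 + ((184 - 1*1085) - 2229)) = √(-4190 + ((184 - 1085) - 2229)) = √(-4190 + (-901 - 2229)) = √(-4190 - 3130) = √(-7320) = 2*I*√1830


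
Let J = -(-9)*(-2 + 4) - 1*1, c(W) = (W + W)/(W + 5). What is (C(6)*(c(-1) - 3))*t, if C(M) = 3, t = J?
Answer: -357/2 ≈ -178.50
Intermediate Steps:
c(W) = 2*W/(5 + W) (c(W) = (2*W)/(5 + W) = 2*W/(5 + W))
J = 17 (J = -(-9)*2 - 1 = -3*(-6) - 1 = 18 - 1 = 17)
t = 17
(C(6)*(c(-1) - 3))*t = (3*(2*(-1)/(5 - 1) - 3))*17 = (3*(2*(-1)/4 - 3))*17 = (3*(2*(-1)*(1/4) - 3))*17 = (3*(-1/2 - 3))*17 = (3*(-7/2))*17 = -21/2*17 = -357/2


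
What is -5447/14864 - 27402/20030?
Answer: -258203369/148862960 ≈ -1.7345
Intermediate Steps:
-5447/14864 - 27402/20030 = -5447*1/14864 - 27402*1/20030 = -5447/14864 - 13701/10015 = -258203369/148862960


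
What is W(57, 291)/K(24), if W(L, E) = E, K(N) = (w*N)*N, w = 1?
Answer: 97/192 ≈ 0.50521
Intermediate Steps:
K(N) = N² (K(N) = (1*N)*N = N*N = N²)
W(57, 291)/K(24) = 291/(24²) = 291/576 = 291*(1/576) = 97/192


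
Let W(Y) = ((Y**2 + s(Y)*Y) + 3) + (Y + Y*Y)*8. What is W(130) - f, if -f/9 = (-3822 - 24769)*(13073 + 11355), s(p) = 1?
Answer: -6285635259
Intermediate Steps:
f = 6285788532 (f = -9*(-3822 - 24769)*(13073 + 11355) = -(-257319)*24428 = -9*(-698420948) = 6285788532)
W(Y) = 3 + 9*Y + 9*Y**2 (W(Y) = ((Y**2 + 1*Y) + 3) + (Y + Y*Y)*8 = ((Y**2 + Y) + 3) + (Y + Y**2)*8 = ((Y + Y**2) + 3) + (8*Y + 8*Y**2) = (3 + Y + Y**2) + (8*Y + 8*Y**2) = 3 + 9*Y + 9*Y**2)
W(130) - f = (3 + 9*130 + 9*130**2) - 1*6285788532 = (3 + 1170 + 9*16900) - 6285788532 = (3 + 1170 + 152100) - 6285788532 = 153273 - 6285788532 = -6285635259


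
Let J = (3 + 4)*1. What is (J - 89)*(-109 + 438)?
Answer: -26978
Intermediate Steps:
J = 7 (J = 7*1 = 7)
(J - 89)*(-109 + 438) = (7 - 89)*(-109 + 438) = -82*329 = -26978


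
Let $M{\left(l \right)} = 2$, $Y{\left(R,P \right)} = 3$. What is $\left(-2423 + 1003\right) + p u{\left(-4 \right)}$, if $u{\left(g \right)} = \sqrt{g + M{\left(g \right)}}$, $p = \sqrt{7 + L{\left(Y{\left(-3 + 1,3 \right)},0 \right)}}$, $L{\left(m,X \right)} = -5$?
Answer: $-1420 + 2 i \approx -1420.0 + 2.0 i$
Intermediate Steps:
$p = \sqrt{2}$ ($p = \sqrt{7 - 5} = \sqrt{2} \approx 1.4142$)
$u{\left(g \right)} = \sqrt{2 + g}$ ($u{\left(g \right)} = \sqrt{g + 2} = \sqrt{2 + g}$)
$\left(-2423 + 1003\right) + p u{\left(-4 \right)} = \left(-2423 + 1003\right) + \sqrt{2} \sqrt{2 - 4} = -1420 + \sqrt{2} \sqrt{-2} = -1420 + \sqrt{2} i \sqrt{2} = -1420 + 2 i$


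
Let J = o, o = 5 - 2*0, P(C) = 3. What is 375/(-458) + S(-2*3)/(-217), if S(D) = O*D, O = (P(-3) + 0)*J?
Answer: -40155/99386 ≈ -0.40403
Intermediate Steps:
o = 5 (o = 5 + 0 = 5)
J = 5
O = 15 (O = (3 + 0)*5 = 3*5 = 15)
S(D) = 15*D
375/(-458) + S(-2*3)/(-217) = 375/(-458) + (15*(-2*3))/(-217) = 375*(-1/458) + (15*(-6))*(-1/217) = -375/458 - 90*(-1/217) = -375/458 + 90/217 = -40155/99386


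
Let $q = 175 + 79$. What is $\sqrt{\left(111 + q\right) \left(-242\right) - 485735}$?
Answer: $3 i \sqrt{63785} \approx 757.67 i$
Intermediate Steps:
$q = 254$
$\sqrt{\left(111 + q\right) \left(-242\right) - 485735} = \sqrt{\left(111 + 254\right) \left(-242\right) - 485735} = \sqrt{365 \left(-242\right) - 485735} = \sqrt{-88330 - 485735} = \sqrt{-574065} = 3 i \sqrt{63785}$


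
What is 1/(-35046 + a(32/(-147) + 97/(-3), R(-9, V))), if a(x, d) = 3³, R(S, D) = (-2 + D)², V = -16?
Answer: -1/35019 ≈ -2.8556e-5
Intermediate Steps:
a(x, d) = 27
1/(-35046 + a(32/(-147) + 97/(-3), R(-9, V))) = 1/(-35046 + 27) = 1/(-35019) = -1/35019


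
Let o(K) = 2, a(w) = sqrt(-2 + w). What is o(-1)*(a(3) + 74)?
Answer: 150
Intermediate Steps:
o(-1)*(a(3) + 74) = 2*(sqrt(-2 + 3) + 74) = 2*(sqrt(1) + 74) = 2*(1 + 74) = 2*75 = 150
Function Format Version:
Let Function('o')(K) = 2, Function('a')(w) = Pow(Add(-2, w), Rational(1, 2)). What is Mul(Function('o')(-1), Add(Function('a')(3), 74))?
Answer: 150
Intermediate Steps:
Mul(Function('o')(-1), Add(Function('a')(3), 74)) = Mul(2, Add(Pow(Add(-2, 3), Rational(1, 2)), 74)) = Mul(2, Add(Pow(1, Rational(1, 2)), 74)) = Mul(2, Add(1, 74)) = Mul(2, 75) = 150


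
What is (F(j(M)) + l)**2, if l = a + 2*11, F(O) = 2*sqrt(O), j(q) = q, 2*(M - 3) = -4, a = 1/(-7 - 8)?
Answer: 128881/225 ≈ 572.80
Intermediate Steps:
a = -1/15 (a = 1/(-15) = -1/15 ≈ -0.066667)
M = 1 (M = 3 + (1/2)*(-4) = 3 - 2 = 1)
l = 329/15 (l = -1/15 + 2*11 = -1/15 + 22 = 329/15 ≈ 21.933)
(F(j(M)) + l)**2 = (2*sqrt(1) + 329/15)**2 = (2*1 + 329/15)**2 = (2 + 329/15)**2 = (359/15)**2 = 128881/225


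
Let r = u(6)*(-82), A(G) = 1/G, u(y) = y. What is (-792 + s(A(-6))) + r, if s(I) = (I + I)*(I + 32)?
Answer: -23303/18 ≈ -1294.6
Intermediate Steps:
A(G) = 1/G
r = -492 (r = 6*(-82) = -492)
s(I) = 2*I*(32 + I) (s(I) = (2*I)*(32 + I) = 2*I*(32 + I))
(-792 + s(A(-6))) + r = (-792 + 2*(32 + 1/(-6))/(-6)) - 492 = (-792 + 2*(-⅙)*(32 - ⅙)) - 492 = (-792 + 2*(-⅙)*(191/6)) - 492 = (-792 - 191/18) - 492 = -14447/18 - 492 = -23303/18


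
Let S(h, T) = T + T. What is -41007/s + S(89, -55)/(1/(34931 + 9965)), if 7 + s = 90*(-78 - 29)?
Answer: -47592861713/9637 ≈ -4.9386e+6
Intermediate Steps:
S(h, T) = 2*T
s = -9637 (s = -7 + 90*(-78 - 29) = -7 + 90*(-107) = -7 - 9630 = -9637)
-41007/s + S(89, -55)/(1/(34931 + 9965)) = -41007/(-9637) + (2*(-55))/(1/(34931 + 9965)) = -41007*(-1/9637) - 110/(1/44896) = 41007/9637 - 110/1/44896 = 41007/9637 - 110*44896 = 41007/9637 - 4938560 = -47592861713/9637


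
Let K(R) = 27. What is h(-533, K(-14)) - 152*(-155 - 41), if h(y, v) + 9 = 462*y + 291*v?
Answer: -208606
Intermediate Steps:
h(y, v) = -9 + 291*v + 462*y (h(y, v) = -9 + (462*y + 291*v) = -9 + (291*v + 462*y) = -9 + 291*v + 462*y)
h(-533, K(-14)) - 152*(-155 - 41) = (-9 + 291*27 + 462*(-533)) - 152*(-155 - 41) = (-9 + 7857 - 246246) - 152*(-196) = -238398 - 1*(-29792) = -238398 + 29792 = -208606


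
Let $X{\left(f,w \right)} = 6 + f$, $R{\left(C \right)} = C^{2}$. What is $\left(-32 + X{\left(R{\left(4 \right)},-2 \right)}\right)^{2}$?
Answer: $100$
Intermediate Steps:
$\left(-32 + X{\left(R{\left(4 \right)},-2 \right)}\right)^{2} = \left(-32 + \left(6 + 4^{2}\right)\right)^{2} = \left(-32 + \left(6 + 16\right)\right)^{2} = \left(-32 + 22\right)^{2} = \left(-10\right)^{2} = 100$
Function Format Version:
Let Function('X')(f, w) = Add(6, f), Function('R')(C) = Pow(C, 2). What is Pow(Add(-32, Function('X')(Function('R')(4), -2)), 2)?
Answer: 100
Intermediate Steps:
Pow(Add(-32, Function('X')(Function('R')(4), -2)), 2) = Pow(Add(-32, Add(6, Pow(4, 2))), 2) = Pow(Add(-32, Add(6, 16)), 2) = Pow(Add(-32, 22), 2) = Pow(-10, 2) = 100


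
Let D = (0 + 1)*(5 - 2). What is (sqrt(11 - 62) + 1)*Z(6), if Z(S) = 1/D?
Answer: 1/3 + I*sqrt(51)/3 ≈ 0.33333 + 2.3805*I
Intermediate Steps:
D = 3 (D = 1*3 = 3)
Z(S) = 1/3
(sqrt(11 - 62) + 1)*Z(6) = (sqrt(11 - 62) + 1)*(1/3) = (sqrt(-51) + 1)*(1/3) = (I*sqrt(51) + 1)*(1/3) = (1 + I*sqrt(51))*(1/3) = 1/3 + I*sqrt(51)/3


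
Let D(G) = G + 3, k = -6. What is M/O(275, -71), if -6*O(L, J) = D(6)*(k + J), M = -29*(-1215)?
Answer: 23490/77 ≈ 305.06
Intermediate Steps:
D(G) = 3 + G
M = 35235
O(L, J) = 9 - 3*J/2 (O(L, J) = -(3 + 6)*(-6 + J)/6 = -3*(-6 + J)/2 = -(-54 + 9*J)/6 = 9 - 3*J/2)
M/O(275, -71) = 35235/(9 - 3/2*(-71)) = 35235/(9 + 213/2) = 35235/(231/2) = 35235*(2/231) = 23490/77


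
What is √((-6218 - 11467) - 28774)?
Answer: I*√46459 ≈ 215.54*I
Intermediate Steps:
√((-6218 - 11467) - 28774) = √(-17685 - 28774) = √(-46459) = I*√46459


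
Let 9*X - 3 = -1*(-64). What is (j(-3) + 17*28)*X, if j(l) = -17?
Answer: 3417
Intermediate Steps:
X = 67/9 (X = ⅓ + (-1*(-64))/9 = ⅓ + (⅑)*64 = ⅓ + 64/9 = 67/9 ≈ 7.4444)
(j(-3) + 17*28)*X = (-17 + 17*28)*(67/9) = (-17 + 476)*(67/9) = 459*(67/9) = 3417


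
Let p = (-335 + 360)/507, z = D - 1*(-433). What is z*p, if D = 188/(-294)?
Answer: 122225/5733 ≈ 21.320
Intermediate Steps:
D = -94/147 (D = 188*(-1/294) = -94/147 ≈ -0.63946)
z = 63557/147 (z = -94/147 - 1*(-433) = -94/147 + 433 = 63557/147 ≈ 432.36)
p = 25/507 (p = 25*(1/507) = 25/507 ≈ 0.049310)
z*p = (63557/147)*(25/507) = 122225/5733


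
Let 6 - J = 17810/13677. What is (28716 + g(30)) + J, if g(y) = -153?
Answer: 390720403/13677 ≈ 28568.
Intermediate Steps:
J = 64252/13677 (J = 6 - 17810/13677 = 64252/13677 ≈ 4.6978)
(28716 + g(30)) + J = (28716 - 153) + 64252/13677 = 28563 + 64252/13677 = 390720403/13677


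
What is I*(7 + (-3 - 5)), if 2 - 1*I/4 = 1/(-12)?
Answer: -25/3 ≈ -8.3333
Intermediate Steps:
I = 25/3 (I = 8 - 4/(-12) = 8 - 4*(-1/12) = 8 + ⅓ = 25/3 ≈ 8.3333)
I*(7 + (-3 - 5)) = 25*(7 + (-3 - 5))/3 = 25*(7 - 8)/3 = (25/3)*(-1) = -25/3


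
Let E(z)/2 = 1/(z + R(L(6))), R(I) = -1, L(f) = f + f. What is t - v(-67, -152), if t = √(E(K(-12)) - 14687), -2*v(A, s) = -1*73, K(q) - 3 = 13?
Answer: -73/2 + I*√3304545/15 ≈ -36.5 + 121.19*I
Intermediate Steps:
L(f) = 2*f
K(q) = 16 (K(q) = 3 + 13 = 16)
v(A, s) = 73/2 (v(A, s) = -(-1)*73/2 = -½*(-73) = 73/2)
E(z) = 2/(-1 + z) (E(z) = 2/(z - 1) = 2/(-1 + z))
t = I*√3304545/15 (t = √(2/(-1 + 16) - 14687) = √(2/15 - 14687) = √(-220303/15) = I*√3304545/15 ≈ 121.19*I)
t - v(-67, -152) = I*√3304545/15 - 1*73/2 = I*√3304545/15 - 73/2 = -73/2 + I*√3304545/15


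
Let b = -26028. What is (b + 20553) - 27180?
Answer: -32655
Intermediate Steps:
(b + 20553) - 27180 = (-26028 + 20553) - 27180 = -5475 - 27180 = -32655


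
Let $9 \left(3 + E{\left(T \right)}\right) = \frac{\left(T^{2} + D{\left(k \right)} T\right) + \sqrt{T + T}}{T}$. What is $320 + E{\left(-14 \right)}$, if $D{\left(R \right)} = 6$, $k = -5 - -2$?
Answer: $\frac{2845}{9} - \frac{i \sqrt{7}}{63} \approx 316.11 - 0.041996 i$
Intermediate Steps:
$k = -3$ ($k = -5 + 2 = -3$)
$E{\left(T \right)} = -3 + \frac{T^{2} + 6 T + \sqrt{2} \sqrt{T}}{9 T}$ ($E{\left(T \right)} = -3 + \frac{\left(\left(T^{2} + 6 T\right) + \sqrt{T + T}\right) \frac{1}{T}}{9} = -3 + \frac{\left(\left(T^{2} + 6 T\right) + \sqrt{2 T}\right) \frac{1}{T}}{9} = -3 + \frac{\left(\left(T^{2} + 6 T\right) + \sqrt{2} \sqrt{T}\right) \frac{1}{T}}{9} = -3 + \frac{\left(T^{2} + 6 T + \sqrt{2} \sqrt{T}\right) \frac{1}{T}}{9} = -3 + \frac{\frac{1}{T} \left(T^{2} + 6 T + \sqrt{2} \sqrt{T}\right)}{9} = -3 + \frac{T^{2} + 6 T + \sqrt{2} \sqrt{T}}{9 T}$)
$320 + E{\left(-14 \right)} = 320 + \left(- \frac{7}{3} + \frac{1}{9} \left(-14\right) + \frac{\sqrt{2}}{9 i \sqrt{14}}\right) = 320 - \left(\frac{35}{9} - \frac{\sqrt{2} \left(- \frac{i \sqrt{14}}{14}\right)}{9}\right) = 320 - \left(\frac{35}{9} + \frac{i \sqrt{7}}{63}\right) = \frac{2845}{9} - \frac{i \sqrt{7}}{63}$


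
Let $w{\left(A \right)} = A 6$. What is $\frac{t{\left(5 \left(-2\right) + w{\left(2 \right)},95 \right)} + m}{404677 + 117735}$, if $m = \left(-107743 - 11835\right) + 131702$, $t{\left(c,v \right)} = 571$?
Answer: $\frac{12695}{522412} \approx 0.024301$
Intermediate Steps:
$w{\left(A \right)} = 6 A$
$m = 12124$ ($m = -119578 + 131702 = 12124$)
$\frac{t{\left(5 \left(-2\right) + w{\left(2 \right)},95 \right)} + m}{404677 + 117735} = \frac{571 + 12124}{404677 + 117735} = \frac{12695}{522412}$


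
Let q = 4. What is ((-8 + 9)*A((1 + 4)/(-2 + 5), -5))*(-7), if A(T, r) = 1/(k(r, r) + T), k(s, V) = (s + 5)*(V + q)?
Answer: -21/5 ≈ -4.2000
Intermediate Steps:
k(s, V) = (4 + V)*(5 + s) (k(s, V) = (s + 5)*(V + 4) = (5 + s)*(4 + V) = (4 + V)*(5 + s))
A(T, r) = 1/(20 + T + r² + 9*r) (A(T, r) = 1/((20 + 4*r + 5*r + r*r) + T) = 1/((20 + 4*r + 5*r + r²) + T) = 1/((20 + r² + 9*r) + T) = 1/(20 + T + r² + 9*r))
((-8 + 9)*A((1 + 4)/(-2 + 5), -5))*(-7) = ((-8 + 9)/(20 + (1 + 4)/(-2 + 5) + (-5)² + 9*(-5)))*(-7) = (1/(20 + 5/3 + 25 - 45))*(-7) = (1/(5/3))*(-7) = (1*(⅗))*(-7) = (⅗)*(-7) = -21/5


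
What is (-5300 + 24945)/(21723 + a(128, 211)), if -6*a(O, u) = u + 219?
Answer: 58935/64954 ≈ 0.90733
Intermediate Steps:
a(O, u) = -73/2 - u/6 (a(O, u) = -(u + 219)/6 = -(219 + u)/6 = -73/2 - u/6)
(-5300 + 24945)/(21723 + a(128, 211)) = (-5300 + 24945)/(21723 + (-73/2 - 1/6*211)) = 19645/(21723 + (-73/2 - 211/6)) = 19645/(21723 - 215/3) = 19645/(64954/3) = 19645*(3/64954) = 58935/64954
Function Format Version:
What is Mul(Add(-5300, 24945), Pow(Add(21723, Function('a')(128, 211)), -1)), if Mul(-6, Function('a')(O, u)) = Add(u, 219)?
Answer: Rational(58935, 64954) ≈ 0.90733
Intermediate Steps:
Function('a')(O, u) = Add(Rational(-73, 2), Mul(Rational(-1, 6), u)) (Function('a')(O, u) = Mul(Rational(-1, 6), Add(u, 219)) = Mul(Rational(-1, 6), Add(219, u)) = Add(Rational(-73, 2), Mul(Rational(-1, 6), u)))
Mul(Add(-5300, 24945), Pow(Add(21723, Function('a')(128, 211)), -1)) = Mul(Add(-5300, 24945), Pow(Add(21723, Add(Rational(-73, 2), Mul(Rational(-1, 6), 211))), -1)) = Mul(19645, Pow(Add(21723, Add(Rational(-73, 2), Rational(-211, 6))), -1)) = Mul(19645, Pow(Add(21723, Rational(-215, 3)), -1)) = Mul(19645, Pow(Rational(64954, 3), -1)) = Mul(19645, Rational(3, 64954)) = Rational(58935, 64954)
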